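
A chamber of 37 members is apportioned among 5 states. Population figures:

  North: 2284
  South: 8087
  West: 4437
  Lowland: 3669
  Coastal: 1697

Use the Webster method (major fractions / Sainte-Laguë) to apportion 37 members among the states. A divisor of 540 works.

North 4; South 15; West 8; Lowland 7; Coastal 3

With modified divisor 540: modified quotas North 4.230, South 14.976, West 8.217, Lowland 6.794, Coastal 3.143.
Rounding to the nearest integer: North 4, South 15, West 8, Lowland 7, Coastal 3 (total 37).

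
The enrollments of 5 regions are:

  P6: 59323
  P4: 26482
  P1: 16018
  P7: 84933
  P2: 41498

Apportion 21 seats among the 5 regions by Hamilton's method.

Standard divisor: 228254 ÷ 21 ≈ 10869.238.
Standard quotas: P6 5.4579, P4 2.4364, P1 1.4737, P7 7.8141, P2 3.8179.
Lower quotas: P6 5, P4 2, P1 1, P7 7, P2 3 (sum 18, leaving 3 seats).
Remainders in descending order: P2 0.8179, P7 0.8141, P1 0.4737, P6 0.4579, P4 0.4364.
The surplus seats go to P2, P7, P1.

P6 5, P4 2, P1 2, P7 8, P2 4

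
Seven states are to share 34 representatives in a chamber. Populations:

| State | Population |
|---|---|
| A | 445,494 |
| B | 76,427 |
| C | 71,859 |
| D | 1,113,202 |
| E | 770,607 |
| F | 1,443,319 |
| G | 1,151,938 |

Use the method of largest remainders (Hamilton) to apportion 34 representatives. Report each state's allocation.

A=3, B=1, C=0, D=7, E=5, F=10, G=8

Standard divisor: 5072846 ÷ 34 ≈ 149201.353.
Standard quotas: A 2.9859, B 0.5122, C 0.4816, D 7.4611, E 5.1649, F 9.6736, G 7.7207.
Lower quotas: A 2, B 0, C 0, D 7, E 5, F 9, G 7 (sum 30, leaving 4 seats).
Remainders in descending order: A 0.9859, G 0.7207, F 0.6736, B 0.5122, C 0.4816, D 0.4611, E 0.1649.
The surplus seats go to A, G, F, B.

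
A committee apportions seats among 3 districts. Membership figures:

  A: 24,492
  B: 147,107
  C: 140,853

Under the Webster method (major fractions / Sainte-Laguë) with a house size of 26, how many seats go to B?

12

Standard divisor 312452/26 ≈ 12017.385; standard quotas: A 2.038, B 12.241, C 11.721.
Rounding to the nearest integer gives A 2, B 12, C 12 — total 26, matching the house size, so no adjustment is needed.
B receives 12.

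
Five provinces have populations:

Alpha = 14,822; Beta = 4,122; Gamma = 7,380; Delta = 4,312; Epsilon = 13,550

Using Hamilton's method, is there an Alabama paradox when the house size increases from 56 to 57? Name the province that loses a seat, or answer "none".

At 56 seats: Alpha 19, Beta 5, Gamma 9, Delta 6, Epsilon 17.
At 57 seats: Alpha 19, Beta 5, Gamma 10, Delta 6, Epsilon 17.
No province's allocation decreased.

none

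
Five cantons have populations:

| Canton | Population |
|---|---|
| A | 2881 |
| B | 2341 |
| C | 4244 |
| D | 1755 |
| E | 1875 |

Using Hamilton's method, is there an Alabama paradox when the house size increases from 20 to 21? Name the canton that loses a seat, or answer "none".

At 20 seats: A 4, B 4, C 6, D 3, E 3.
At 21 seats: A 4, B 4, C 7, D 3, E 3.
No canton's allocation decreased.

none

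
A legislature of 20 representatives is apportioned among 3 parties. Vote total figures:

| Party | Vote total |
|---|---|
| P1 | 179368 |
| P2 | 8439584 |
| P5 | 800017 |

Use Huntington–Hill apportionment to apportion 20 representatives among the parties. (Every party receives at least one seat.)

With divisor 497092: modified quotas P1 0.361, P2 16.978, P5 1.609.
Geometric-mean thresholds: P1 (min 1), P2 √(16·17)=16.492, P5 √(1·2)=1.414.
Each quota rounded against its threshold gives P1 1, P2 17, P5 2 (total 20).

P1: 1; P2: 17; P5: 2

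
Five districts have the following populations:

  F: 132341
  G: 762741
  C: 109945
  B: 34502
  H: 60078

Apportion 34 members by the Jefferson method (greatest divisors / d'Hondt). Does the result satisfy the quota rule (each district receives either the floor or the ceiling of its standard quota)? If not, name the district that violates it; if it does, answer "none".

Standard quotas: F 4.092, G 23.584, C 3.400, B 1.067, H 1.858.
Jefferson allocation: F 4, G 25, C 3, B 1, H 1.
G has quota 23.584 (lower 23, upper 24) but receives 25 — outside the quota interval.

G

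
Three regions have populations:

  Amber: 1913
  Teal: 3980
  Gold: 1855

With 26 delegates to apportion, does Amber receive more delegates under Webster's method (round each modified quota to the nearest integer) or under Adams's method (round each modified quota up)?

Adams

Webster: Amber 6, Teal 14, Gold 6.
Adams: Amber 7, Teal 13, Gold 6.
Amber gets 6 under Webster and 7 under Adams.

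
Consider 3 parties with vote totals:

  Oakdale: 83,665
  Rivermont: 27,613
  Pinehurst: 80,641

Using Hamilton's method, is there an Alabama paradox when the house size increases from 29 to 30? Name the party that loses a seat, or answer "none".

none

At 29 seats: Oakdale 13, Rivermont 4, Pinehurst 12.
At 30 seats: Oakdale 13, Rivermont 4, Pinehurst 13.
No party's allocation decreased.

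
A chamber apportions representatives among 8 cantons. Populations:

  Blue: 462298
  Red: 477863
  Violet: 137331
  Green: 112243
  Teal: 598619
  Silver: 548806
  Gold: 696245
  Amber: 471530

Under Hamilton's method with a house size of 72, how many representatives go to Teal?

12

Standard divisor: 3504935 ÷ 72 ≈ 48679.653.
Standard quotas: Blue 9.4967, Red 9.8165, Violet 2.8211, Green 2.3057, Teal 12.2971, Silver 11.2738, Gold 14.3026, Amber 9.6864.
Lower quotas: Blue 9, Red 9, Violet 2, Green 2, Teal 12, Silver 11, Gold 14, Amber 9 (sum 68, leaving 4 seats).
Remainders in descending order: Violet 0.8211, Red 0.8165, Amber 0.6864, Blue 0.4967, Green 0.3057, Gold 0.3026, Teal 0.2971, Silver 0.2738.
The surplus seats go to Violet, Red, Amber, Blue.
Teal receives 12.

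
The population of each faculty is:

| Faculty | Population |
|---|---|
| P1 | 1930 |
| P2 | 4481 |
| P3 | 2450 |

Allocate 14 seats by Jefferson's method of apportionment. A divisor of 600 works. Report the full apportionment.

With modified divisor 600: modified quotas P1 3.217, P2 7.468, P3 4.083.
Rounding down: P1 3, P2 7, P3 4 (total 14).

P1=3, P2=7, P3=4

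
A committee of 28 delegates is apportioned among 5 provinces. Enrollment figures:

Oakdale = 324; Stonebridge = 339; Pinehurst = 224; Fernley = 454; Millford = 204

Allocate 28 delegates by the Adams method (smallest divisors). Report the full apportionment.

Oakdale=6, Stonebridge=6, Pinehurst=4, Fernley=8, Millford=4

Standard divisor 1545/28 ≈ 55.179; standard quotas: Oakdale 5.872, Stonebridge 6.144, Pinehurst 4.060, Fernley 8.228, Millford 3.697.
Rounding up gives 6, 7, 5, 9, 4 = 31 seats, so the divisor must be adjusted.
With modified divisor 60: modified quotas Oakdale 5.400, Stonebridge 5.650, Pinehurst 3.733, Fernley 7.567, Millford 3.400.
Rounding up: Oakdale 6, Stonebridge 6, Pinehurst 4, Fernley 8, Millford 4 (total 28).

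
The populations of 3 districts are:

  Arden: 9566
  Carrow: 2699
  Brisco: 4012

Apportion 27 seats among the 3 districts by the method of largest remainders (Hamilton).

Arden: 16, Carrow: 4, Brisco: 7

Total 16277; standard divisor 16277/27 ≈ 602.852.
Standard quotas: Arden 15.8679, Carrow 4.4771, Brisco 6.6550.
Lower quotas: Arden 15, Carrow 4, Brisco 6 (sum 25, leaving 2 seats).
Remainders in descending order: Arden 0.8679, Brisco 0.6550, Carrow 0.4771.
Largest remainders: Arden, Brisco receive the extra seats.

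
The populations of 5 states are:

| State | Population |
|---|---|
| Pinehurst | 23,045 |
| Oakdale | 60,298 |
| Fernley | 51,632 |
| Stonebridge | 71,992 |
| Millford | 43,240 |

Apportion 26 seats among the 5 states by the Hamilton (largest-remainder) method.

Total 250207; standard divisor 250207/26 ≈ 9623.346.
Standard quotas: Pinehurst 2.3947, Oakdale 6.2658, Fernley 5.3653, Stonebridge 7.4810, Millford 4.4932.
Lower quotas: Pinehurst 2, Oakdale 6, Fernley 5, Stonebridge 7, Millford 4 (sum 24, leaving 2 seats).
Remainders in descending order: Millford 0.4932, Stonebridge 0.4810, Pinehurst 0.3947, Fernley 0.3653, Oakdale 0.2658.
Largest remainders: Millford, Stonebridge receive the extra seats.

Pinehurst 2; Oakdale 6; Fernley 5; Stonebridge 8; Millford 5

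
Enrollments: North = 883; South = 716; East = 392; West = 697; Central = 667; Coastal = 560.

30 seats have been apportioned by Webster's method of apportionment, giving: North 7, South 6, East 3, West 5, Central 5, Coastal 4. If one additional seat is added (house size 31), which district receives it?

West

Priority for the next seat is population ÷ (current seats + 0.5).
Priorities: North 117.733, South 110.154, East 112.000, West 126.727, Central 121.273, Coastal 124.444.
Highest priority: West.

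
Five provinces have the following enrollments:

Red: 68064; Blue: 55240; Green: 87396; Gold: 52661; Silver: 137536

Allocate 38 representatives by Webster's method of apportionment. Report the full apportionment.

Red: 7, Blue: 5, Green: 8, Gold: 5, Silver: 13

Standard divisor 400897/38 ≈ 10549.921; standard quotas: Red 6.452, Blue 5.236, Green 8.284, Gold 4.992, Silver 13.037.
Rounding to the nearest integer gives 6, 5, 8, 5, 13 = 37 seats, so the divisor must be adjusted.
With modified divisor 10400: modified quotas Red 6.545, Blue 5.312, Green 8.403, Gold 5.064, Silver 13.225.
Rounding to the nearest integer: Red 7, Blue 5, Green 8, Gold 5, Silver 13 (total 38).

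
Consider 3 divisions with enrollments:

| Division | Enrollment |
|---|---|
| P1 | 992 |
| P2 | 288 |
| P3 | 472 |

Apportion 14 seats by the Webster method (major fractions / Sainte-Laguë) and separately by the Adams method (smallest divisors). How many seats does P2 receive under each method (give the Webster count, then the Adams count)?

2 and 3

Webster: P1 8, P2 2, P3 4.
Adams: P1 7, P2 3, P3 4.
P2 gets 2 under Webster and 3 under Adams.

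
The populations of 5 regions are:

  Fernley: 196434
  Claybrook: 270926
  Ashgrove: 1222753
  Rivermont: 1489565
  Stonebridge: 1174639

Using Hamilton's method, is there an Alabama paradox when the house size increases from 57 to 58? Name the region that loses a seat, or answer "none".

At 57 seats: Fernley 3, Claybrook 4, Ashgrove 16, Rivermont 19, Stonebridge 15.
At 58 seats: Fernley 3, Claybrook 3, Ashgrove 16, Rivermont 20, Stonebridge 16.
Claybrook drops from 4 to 3.

Claybrook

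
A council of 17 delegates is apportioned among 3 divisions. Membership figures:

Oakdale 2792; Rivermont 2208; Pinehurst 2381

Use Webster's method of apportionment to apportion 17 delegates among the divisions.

Standard divisor 7381/17 ≈ 434.176; standard quotas: Oakdale 6.431, Rivermont 5.085, Pinehurst 5.484.
Rounding to the nearest integer gives 6, 5, 5 = 16 seats, so the divisor must be adjusted.
With modified divisor 431: modified quotas Oakdale 6.478, Rivermont 5.123, Pinehurst 5.524.
Rounding to the nearest integer: Oakdale 6, Rivermont 5, Pinehurst 6 (total 17).

Oakdale 6, Rivermont 5, Pinehurst 6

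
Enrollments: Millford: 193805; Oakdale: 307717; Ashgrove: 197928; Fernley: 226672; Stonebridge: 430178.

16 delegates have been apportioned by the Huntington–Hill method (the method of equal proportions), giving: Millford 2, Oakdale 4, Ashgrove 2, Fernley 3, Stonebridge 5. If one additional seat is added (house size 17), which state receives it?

Ashgrove

Priority for the next seat is population ÷ (√(s·(s+1))).
Priorities: Millford 79120.560, Oakdale 68807.613, Ashgrove 80803.768, Fernley 65434.570, Stonebridge 78539.398.
Highest priority: Ashgrove.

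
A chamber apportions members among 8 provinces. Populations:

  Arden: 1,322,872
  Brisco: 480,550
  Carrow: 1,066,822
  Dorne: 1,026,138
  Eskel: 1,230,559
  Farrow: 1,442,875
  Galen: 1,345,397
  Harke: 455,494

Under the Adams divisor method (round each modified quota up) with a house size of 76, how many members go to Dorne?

9

Standard divisor 8370707/76 ≈ 110140.882; standard quotas: Arden 12.011, Brisco 4.363, Carrow 9.686, Dorne 9.317, Eskel 11.173, Farrow 13.100, Galen 12.215, Harke 4.136.
Rounding up gives 13, 5, 10, 10, 12, 14, 13, 5 = 82 seats, so the divisor must be adjusted.
With modified divisor 116300: modified quotas Arden 11.375, Brisco 4.132, Carrow 9.173, Dorne 8.823, Eskel 10.581, Farrow 12.406, Galen 11.568, Harke 3.917.
Rounding up: Arden 12, Brisco 5, Carrow 10, Dorne 9, Eskel 11, Farrow 13, Galen 12, Harke 4 (total 76).
Dorne receives 9.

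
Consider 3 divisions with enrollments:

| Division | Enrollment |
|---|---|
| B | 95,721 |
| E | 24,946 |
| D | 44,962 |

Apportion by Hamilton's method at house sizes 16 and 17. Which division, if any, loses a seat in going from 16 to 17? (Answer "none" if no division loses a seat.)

At 16 seats: B 9, E 3, D 4.
At 17 seats: B 10, E 2, D 5.
E drops from 3 to 2.

E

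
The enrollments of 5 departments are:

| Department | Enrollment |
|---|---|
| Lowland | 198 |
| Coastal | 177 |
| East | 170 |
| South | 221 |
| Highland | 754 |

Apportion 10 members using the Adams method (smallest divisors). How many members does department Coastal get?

1

Standard divisor 1520/10 ≈ 152; standard quotas: Lowland 1.303, Coastal 1.164, East 1.118, South 1.454, Highland 4.961.
Rounding up gives 2, 2, 2, 2, 5 = 13 seats, so the divisor must be adjusted.
With modified divisor 190: modified quotas Lowland 1.042, Coastal 0.932, East 0.895, South 1.163, Highland 3.968.
Rounding up: Lowland 2, Coastal 1, East 1, South 2, Highland 4 (total 10).
Coastal receives 1.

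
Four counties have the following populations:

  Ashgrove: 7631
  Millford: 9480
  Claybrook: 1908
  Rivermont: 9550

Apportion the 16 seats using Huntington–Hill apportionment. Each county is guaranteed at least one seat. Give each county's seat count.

Ashgrove: 4, Millford: 5, Claybrook: 1, Rivermont: 6

With divisor 1737: modified quotas Ashgrove 4.393, Millford 5.458, Claybrook 1.098, Rivermont 5.498.
Geometric-mean thresholds: Ashgrove √(4·5)=4.472, Millford √(5·6)=5.477, Claybrook √(1·2)=1.414, Rivermont √(5·6)=5.477.
Each quota rounded against its threshold gives Ashgrove 4, Millford 5, Claybrook 1, Rivermont 6 (total 16).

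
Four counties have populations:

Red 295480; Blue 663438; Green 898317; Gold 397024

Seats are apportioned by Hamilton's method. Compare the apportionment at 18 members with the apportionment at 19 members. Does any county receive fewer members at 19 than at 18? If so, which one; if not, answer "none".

Red

At 18 seats: Red 3, Blue 5, Green 7, Gold 3.
At 19 seats: Red 2, Blue 6, Green 8, Gold 3.
Red drops from 3 to 2.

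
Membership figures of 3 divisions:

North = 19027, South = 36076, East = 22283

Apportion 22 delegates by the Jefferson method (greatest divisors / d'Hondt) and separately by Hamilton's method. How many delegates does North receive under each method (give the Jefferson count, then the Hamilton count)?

5 and 6

Jefferson: North 5, South 11, East 6.
Hamilton: North 6, South 10, East 6.
North gets 5 under Jefferson and 6 under Hamilton.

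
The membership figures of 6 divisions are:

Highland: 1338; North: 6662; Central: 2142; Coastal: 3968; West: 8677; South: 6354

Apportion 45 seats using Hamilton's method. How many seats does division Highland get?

Standard divisor: 29141 ÷ 45 ≈ 647.578.
Standard quotas: Highland 2.0662, North 10.2876, Central 3.3077, Coastal 6.1274, West 13.3992, South 9.8119.
Lower quotas: Highland 2, North 10, Central 3, Coastal 6, West 13, South 9 (sum 43, leaving 2 seats).
Remainders in descending order: South 0.8119, West 0.3992, Central 0.3077, North 0.2876, Coastal 0.1274, Highland 0.0662.
Largest remainders: South, West receive the extra seats.
Highland receives 2.

2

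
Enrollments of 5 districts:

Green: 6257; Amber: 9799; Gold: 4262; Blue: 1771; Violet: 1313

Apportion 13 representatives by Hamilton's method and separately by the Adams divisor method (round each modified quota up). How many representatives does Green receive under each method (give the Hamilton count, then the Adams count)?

4 and 3

Hamilton: Green 4, Amber 5, Gold 2, Blue 1, Violet 1.
Adams: Green 3, Amber 5, Gold 3, Blue 1, Violet 1.
Green gets 4 under Hamilton and 3 under Adams.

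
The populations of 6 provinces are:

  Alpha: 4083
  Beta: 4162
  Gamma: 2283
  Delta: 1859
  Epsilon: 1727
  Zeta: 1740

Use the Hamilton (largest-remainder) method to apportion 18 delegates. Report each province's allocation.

Total 15854; standard divisor 15854/18 ≈ 880.778.
Standard quotas: Alpha 4.636, Beta 4.725, Gamma 2.592, Delta 2.111, Epsilon 1.961, Zeta 1.976.
Lower quotas: Alpha 4, Beta 4, Gamma 2, Delta 2, Epsilon 1, Zeta 1 (sum 14, leaving 4 seats).
Remainders in descending order: Zeta 0.976, Epsilon 0.961, Beta 0.725, Alpha 0.636, Gamma 0.592, Delta 0.111.
The surplus seats go to Zeta, Epsilon, Beta, Alpha.

Alpha: 5, Beta: 5, Gamma: 2, Delta: 2, Epsilon: 2, Zeta: 2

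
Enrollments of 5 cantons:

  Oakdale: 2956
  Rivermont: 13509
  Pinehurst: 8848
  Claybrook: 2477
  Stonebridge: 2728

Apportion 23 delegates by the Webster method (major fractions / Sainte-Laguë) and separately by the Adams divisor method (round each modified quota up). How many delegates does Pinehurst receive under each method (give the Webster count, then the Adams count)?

7 and 6

Webster: Oakdale 2, Rivermont 10, Pinehurst 7, Claybrook 2, Stonebridge 2.
Adams: Oakdale 3, Rivermont 10, Pinehurst 6, Claybrook 2, Stonebridge 2.
Pinehurst gets 7 under Webster and 6 under Adams.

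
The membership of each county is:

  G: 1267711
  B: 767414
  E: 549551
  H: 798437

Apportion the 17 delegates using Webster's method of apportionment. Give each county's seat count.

G 6, B 4, E 3, H 4

Standard divisor 3383113/17 ≈ 199006.647; standard quotas: G 6.370, B 3.856, E 2.761, H 4.012.
Rounding to the nearest integer gives G 6, B 4, E 3, H 4 — total 17, matching the house size, so no adjustment is needed.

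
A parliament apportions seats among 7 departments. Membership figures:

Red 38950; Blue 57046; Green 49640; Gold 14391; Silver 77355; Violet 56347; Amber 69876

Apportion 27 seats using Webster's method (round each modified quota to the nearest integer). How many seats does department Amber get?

Standard divisor 363605/27 ≈ 13466.852; standard quotas: Red 2.892, Blue 4.236, Green 3.686, Gold 1.069, Silver 5.744, Violet 4.184, Amber 5.189.
Rounding to the nearest integer gives Red 3, Blue 4, Green 4, Gold 1, Silver 6, Violet 4, Amber 5 — total 27, matching the house size, so no adjustment is needed.
Amber receives 5.

5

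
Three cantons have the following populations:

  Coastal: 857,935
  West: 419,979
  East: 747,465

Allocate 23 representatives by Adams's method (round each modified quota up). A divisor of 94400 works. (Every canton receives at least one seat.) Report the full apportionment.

Coastal: 10, West: 5, East: 8

With modified divisor 94400: modified quotas Coastal 9.088, West 4.449, East 7.918.
Rounding up: Coastal 10, West 5, East 8 (total 23).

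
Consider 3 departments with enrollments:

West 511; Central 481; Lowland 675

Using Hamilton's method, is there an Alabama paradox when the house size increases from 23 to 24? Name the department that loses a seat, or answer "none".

none

At 23 seats: West 7, Central 7, Lowland 9.
At 24 seats: West 7, Central 7, Lowland 10.
No department's allocation decreased.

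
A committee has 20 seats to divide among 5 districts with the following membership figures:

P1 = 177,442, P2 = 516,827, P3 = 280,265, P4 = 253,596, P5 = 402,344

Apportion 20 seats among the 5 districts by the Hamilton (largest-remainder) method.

P1 2, P2 6, P3 4, P4 3, P5 5

The standard divisor is 1630474/20 ≈ 81523.7.
Standard quotas: P1 2.1766, P2 6.3396, P3 3.4378, P4 3.1107, P5 4.9353.
Lower quotas: P1 2, P2 6, P3 3, P4 3, P5 4 (sum 18, leaving 2 seats).
Remainders in descending order: P5 0.9353, P3 0.4378, P2 0.3396, P1 0.1766, P4 0.1107.
Largest remainders: P5, P3 receive the extra seats.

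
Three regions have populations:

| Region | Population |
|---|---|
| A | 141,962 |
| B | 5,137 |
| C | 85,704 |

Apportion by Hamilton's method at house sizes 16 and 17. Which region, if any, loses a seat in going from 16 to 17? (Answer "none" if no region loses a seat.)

none

At 16 seats: A 10, B 0, C 6.
At 17 seats: A 10, B 1, C 6.
No region's allocation decreased.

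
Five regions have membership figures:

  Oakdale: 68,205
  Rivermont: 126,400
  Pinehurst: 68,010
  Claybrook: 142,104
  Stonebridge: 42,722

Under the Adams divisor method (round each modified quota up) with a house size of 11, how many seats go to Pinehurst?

2

Standard divisor 447441/11 ≈ 40676.455; standard quotas: Oakdale 1.677, Rivermont 3.107, Pinehurst 1.672, Claybrook 3.494, Stonebridge 1.050.
Rounding up gives 2, 4, 2, 4, 2 = 14 seats, so the divisor must be adjusted.
With modified divisor 55300: modified quotas Oakdale 1.233, Rivermont 2.286, Pinehurst 1.230, Claybrook 2.570, Stonebridge 0.773.
Rounding up: Oakdale 2, Rivermont 3, Pinehurst 2, Claybrook 3, Stonebridge 1 (total 11).
Pinehurst receives 2.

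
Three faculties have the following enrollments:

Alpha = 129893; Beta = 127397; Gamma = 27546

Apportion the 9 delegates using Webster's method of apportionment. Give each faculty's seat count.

Alpha: 4, Beta: 4, Gamma: 1

Standard divisor 284836/9 ≈ 31648.444; standard quotas: Alpha 4.104, Beta 4.025, Gamma 0.870.
Rounding to the nearest integer gives Alpha 4, Beta 4, Gamma 1 — total 9, matching the house size, so no adjustment is needed.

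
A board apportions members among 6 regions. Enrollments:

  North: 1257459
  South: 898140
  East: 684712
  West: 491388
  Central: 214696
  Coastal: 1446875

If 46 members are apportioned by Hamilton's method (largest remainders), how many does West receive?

The standard divisor is 4993270/46 ≈ 108549.348.
Standard quotas: North 11.5842, South 8.2740, East 6.3078, West 4.5269, Central 1.9779, Coastal 13.3292.
Lower quotas: North 11, South 8, East 6, West 4, Central 1, Coastal 13 (sum 43, leaving 3 seats).
Remainders in descending order: Central 0.9779, North 0.5842, West 0.5269, Coastal 0.3292, East 0.3078, South 0.2740.
Largest remainders: Central, North, West receive the extra seats.
West receives 5.

5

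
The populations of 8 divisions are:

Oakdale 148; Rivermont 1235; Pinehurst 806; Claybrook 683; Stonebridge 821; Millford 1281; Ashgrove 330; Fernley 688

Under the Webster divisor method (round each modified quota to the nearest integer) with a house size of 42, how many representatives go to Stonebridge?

6

Standard divisor 5992/42 ≈ 142.667; standard quotas: Oakdale 1.037, Rivermont 8.657, Pinehurst 5.650, Claybrook 4.787, Stonebridge 5.755, Millford 8.979, Ashgrove 2.313, Fernley 4.822.
Rounding to the nearest integer gives 1, 9, 6, 5, 6, 9, 2, 5 = 43 seats, so the divisor must be adjusted.
With modified divisor 146: modified quotas Oakdale 1.014, Rivermont 8.459, Pinehurst 5.521, Claybrook 4.678, Stonebridge 5.623, Millford 8.774, Ashgrove 2.260, Fernley 4.712.
Rounding to the nearest integer: Oakdale 1, Rivermont 8, Pinehurst 6, Claybrook 5, Stonebridge 6, Millford 9, Ashgrove 2, Fernley 5 (total 42).
Stonebridge receives 6.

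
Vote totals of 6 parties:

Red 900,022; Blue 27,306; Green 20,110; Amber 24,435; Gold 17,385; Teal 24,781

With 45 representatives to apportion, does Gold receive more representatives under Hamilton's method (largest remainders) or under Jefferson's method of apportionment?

Hamilton

Hamilton: Red 40, Blue 1, Green 1, Amber 1, Gold 1, Teal 1.
Jefferson: Red 42, Blue 1, Green 0, Amber 1, Gold 0, Teal 1.
Gold gets 1 under Hamilton and 0 under Jefferson.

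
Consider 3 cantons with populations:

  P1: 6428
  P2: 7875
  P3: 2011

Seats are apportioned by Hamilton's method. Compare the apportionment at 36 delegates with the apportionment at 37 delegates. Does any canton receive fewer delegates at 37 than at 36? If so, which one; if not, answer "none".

P3

At 36 seats: P1 14, P2 17, P3 5.
At 37 seats: P1 15, P2 18, P3 4.
P3 drops from 5 to 4.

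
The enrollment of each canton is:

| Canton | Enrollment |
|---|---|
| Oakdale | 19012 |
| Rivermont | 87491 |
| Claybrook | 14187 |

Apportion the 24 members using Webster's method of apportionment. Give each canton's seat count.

Standard divisor 120690/24 ≈ 5028.75; standard quotas: Oakdale 3.781, Rivermont 17.398, Claybrook 2.821.
Rounding to the nearest integer gives Oakdale 4, Rivermont 17, Claybrook 3 — total 24, matching the house size, so no adjustment is needed.

Oakdale: 4; Rivermont: 17; Claybrook: 3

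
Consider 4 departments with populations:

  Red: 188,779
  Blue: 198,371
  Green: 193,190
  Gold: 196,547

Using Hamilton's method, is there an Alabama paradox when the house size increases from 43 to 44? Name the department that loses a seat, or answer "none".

none

At 43 seats: Red 10, Blue 11, Green 11, Gold 11.
At 44 seats: Red 11, Blue 11, Green 11, Gold 11.
No department's allocation decreased.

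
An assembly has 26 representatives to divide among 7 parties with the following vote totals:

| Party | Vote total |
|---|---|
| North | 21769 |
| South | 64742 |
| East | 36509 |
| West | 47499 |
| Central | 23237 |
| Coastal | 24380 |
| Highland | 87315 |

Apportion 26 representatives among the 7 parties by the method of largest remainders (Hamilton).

The standard divisor is 305451/26 ≈ 11748.115.
Standard quotas: North 1.8530, South 5.5108, East 3.1076, West 4.0431, Central 1.9779, Coastal 2.0752, Highland 7.4323.
Lower quotas: North 1, South 5, East 3, West 4, Central 1, Coastal 2, Highland 7 (sum 23, leaving 3 seats).
Remainders in descending order: Central 0.9779, North 0.8530, South 0.5108, Highland 0.4323, East 0.1076, Coastal 0.0752, West 0.0431.
The surplus seats go to Central, North, South.

North 2; South 6; East 3; West 4; Central 2; Coastal 2; Highland 7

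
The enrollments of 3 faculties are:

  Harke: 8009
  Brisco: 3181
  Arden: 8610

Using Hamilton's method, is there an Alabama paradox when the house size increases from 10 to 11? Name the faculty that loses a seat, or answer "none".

At 10 seats: Harke 4, Brisco 2, Arden 4.
At 11 seats: Harke 4, Brisco 2, Arden 5.
No faculty's allocation decreased.

none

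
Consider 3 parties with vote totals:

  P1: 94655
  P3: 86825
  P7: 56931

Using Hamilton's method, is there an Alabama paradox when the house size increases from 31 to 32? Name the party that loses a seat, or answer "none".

At 31 seats: P1 12, P3 11, P7 8.
At 32 seats: P1 13, P3 12, P7 7.
P7 drops from 8 to 7.

P7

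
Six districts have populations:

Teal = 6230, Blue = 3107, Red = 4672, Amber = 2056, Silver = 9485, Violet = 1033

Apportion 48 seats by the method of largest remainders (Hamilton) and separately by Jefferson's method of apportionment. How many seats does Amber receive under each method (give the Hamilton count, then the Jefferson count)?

Hamilton: Teal 11, Blue 6, Red 8, Amber 4, Silver 17, Violet 2.
Jefferson: Teal 12, Blue 5, Red 9, Amber 3, Silver 18, Violet 1.
Amber gets 4 under Hamilton and 3 under Jefferson.

4 and 3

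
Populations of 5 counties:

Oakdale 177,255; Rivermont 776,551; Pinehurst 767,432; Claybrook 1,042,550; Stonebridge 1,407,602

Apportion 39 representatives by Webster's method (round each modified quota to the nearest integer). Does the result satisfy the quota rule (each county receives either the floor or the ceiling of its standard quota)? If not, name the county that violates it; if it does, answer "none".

none

Standard quotas: Oakdale 1.657, Rivermont 7.260, Pinehurst 7.175, Claybrook 9.747, Stonebridge 13.160.
Webster allocation: Oakdale 2, Rivermont 7, Pinehurst 7, Claybrook 10, Stonebridge 13.
Every allocation lies between the lower and upper quota.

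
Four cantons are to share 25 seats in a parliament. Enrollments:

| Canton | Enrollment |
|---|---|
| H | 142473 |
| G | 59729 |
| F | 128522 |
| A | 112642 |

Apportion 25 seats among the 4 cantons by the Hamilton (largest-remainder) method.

H: 8, G: 4, F: 7, A: 6

Standard divisor: 443366 ÷ 25 ≈ 17734.64.
Standard quotas: H 8.0336, G 3.3679, F 7.2469, A 6.3515.
Lower quotas: H 8, G 3, F 7, A 6 (sum 24, leaving 1 seat).
Remainders in descending order: G 0.3679, A 0.3515, F 0.2469, H 0.0336.
Largest remainder: G receives the extra seat.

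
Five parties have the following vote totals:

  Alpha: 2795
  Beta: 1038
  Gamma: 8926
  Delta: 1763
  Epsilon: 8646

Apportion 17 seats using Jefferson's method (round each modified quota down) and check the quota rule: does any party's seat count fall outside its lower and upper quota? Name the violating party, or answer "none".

none

Standard quotas: Alpha 2.051, Beta 0.762, Gamma 6.550, Delta 1.294, Epsilon 6.344.
Jefferson allocation: Alpha 2, Beta 0, Gamma 7, Delta 1, Epsilon 7.
Every allocation lies between the lower and upper quota.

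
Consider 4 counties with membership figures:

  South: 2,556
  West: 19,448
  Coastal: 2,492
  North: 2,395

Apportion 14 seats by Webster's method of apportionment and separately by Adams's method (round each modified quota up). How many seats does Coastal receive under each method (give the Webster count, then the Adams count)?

1 and 2

Webster: South 1, West 11, Coastal 1, North 1.
Adams: South 2, West 9, Coastal 2, North 1.
Coastal gets 1 under Webster and 2 under Adams.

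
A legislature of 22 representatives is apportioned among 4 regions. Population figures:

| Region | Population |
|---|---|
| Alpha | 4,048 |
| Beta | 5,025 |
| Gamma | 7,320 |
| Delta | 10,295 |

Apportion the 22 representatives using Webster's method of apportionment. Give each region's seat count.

Standard divisor 26688/22 ≈ 1213.091; standard quotas: Alpha 3.337, Beta 4.142, Gamma 6.034, Delta 8.487.
Rounding to the nearest integer gives 3, 4, 6, 8 = 21 seats, so the divisor must be adjusted.
With modified divisor 1200: modified quotas Alpha 3.373, Beta 4.188, Gamma 6.100, Delta 8.579.
Rounding to the nearest integer: Alpha 3, Beta 4, Gamma 6, Delta 9 (total 22).

Alpha 3; Beta 4; Gamma 6; Delta 9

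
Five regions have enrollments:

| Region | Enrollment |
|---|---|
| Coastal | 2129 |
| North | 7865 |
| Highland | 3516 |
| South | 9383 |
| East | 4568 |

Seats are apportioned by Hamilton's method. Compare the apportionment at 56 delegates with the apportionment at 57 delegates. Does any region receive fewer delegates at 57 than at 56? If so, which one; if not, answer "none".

Coastal

At 56 seats: Coastal 5, North 16, Highland 7, South 19, East 9.
At 57 seats: Coastal 4, North 16, Highland 7, South 20, East 10.
Coastal drops from 5 to 4.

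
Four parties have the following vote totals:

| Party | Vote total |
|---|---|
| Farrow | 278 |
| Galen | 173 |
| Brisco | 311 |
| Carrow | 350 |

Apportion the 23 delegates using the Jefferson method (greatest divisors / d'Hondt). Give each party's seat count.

Standard divisor 1112/23 ≈ 48.348; standard quotas: Farrow 5.750, Galen 3.578, Brisco 6.433, Carrow 7.239.
Rounding down gives 5, 3, 6, 7 = 21 seats, so the divisor must be adjusted.
With modified divisor 44: modified quotas Farrow 6.318, Galen 3.932, Brisco 7.068, Carrow 7.955.
Rounding down: Farrow 6, Galen 3, Brisco 7, Carrow 7 (total 23).

Farrow: 6; Galen: 3; Brisco: 7; Carrow: 7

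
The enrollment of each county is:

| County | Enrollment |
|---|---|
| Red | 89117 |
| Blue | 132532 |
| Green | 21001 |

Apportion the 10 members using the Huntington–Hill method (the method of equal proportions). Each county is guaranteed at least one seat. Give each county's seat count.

Red=4; Blue=5; Green=1

With divisor 24961: modified quotas Red 3.570, Blue 5.310, Green 0.841.
Geometric-mean thresholds: Red √(3·4)=3.464, Blue √(5·6)=5.477, Green (min 1).
Each quota rounded against its threshold gives Red 4, Blue 5, Green 1 (total 10).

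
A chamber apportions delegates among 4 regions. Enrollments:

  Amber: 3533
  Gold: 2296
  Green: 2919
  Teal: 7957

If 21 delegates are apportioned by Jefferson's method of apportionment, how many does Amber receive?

4

Standard divisor 16705/21 ≈ 795.476; standard quotas: Amber 4.441, Gold 2.886, Green 3.670, Teal 10.003.
Rounding down gives 4, 2, 3, 10 = 19 seats, so the divisor must be adjusted.
With modified divisor 725.28: modified quotas Amber 4.871, Gold 3.166, Green 4.025, Teal 10.971.
Rounding down: Amber 4, Gold 3, Green 4, Teal 10 (total 21).
Amber receives 4.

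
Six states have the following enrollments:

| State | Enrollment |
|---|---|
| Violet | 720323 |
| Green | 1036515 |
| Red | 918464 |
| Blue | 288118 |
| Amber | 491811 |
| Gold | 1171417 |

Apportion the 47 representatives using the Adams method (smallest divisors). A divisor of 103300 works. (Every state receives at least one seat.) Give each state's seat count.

With modified divisor 103300: modified quotas Violet 6.973, Green 10.034, Red 8.891, Blue 2.789, Amber 4.761, Gold 11.340.
Rounding up: Violet 7, Green 11, Red 9, Blue 3, Amber 5, Gold 12 (total 47).

Violet 7, Green 11, Red 9, Blue 3, Amber 5, Gold 12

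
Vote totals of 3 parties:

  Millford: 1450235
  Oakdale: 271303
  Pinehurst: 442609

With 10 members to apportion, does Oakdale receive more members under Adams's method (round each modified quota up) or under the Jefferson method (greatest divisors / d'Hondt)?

Adams

Adams: Millford 6, Oakdale 2, Pinehurst 2.
Jefferson: Millford 7, Oakdale 1, Pinehurst 2.
Oakdale gets 2 under Adams and 1 under Jefferson.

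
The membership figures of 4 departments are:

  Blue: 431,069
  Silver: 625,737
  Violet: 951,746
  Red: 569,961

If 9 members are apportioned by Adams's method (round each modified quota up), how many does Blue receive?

Standard divisor 2578513/9 ≈ 286501.444; standard quotas: Blue 1.505, Silver 2.184, Violet 3.322, Red 1.989.
Rounding up gives 2, 3, 4, 2 = 11 seats, so the divisor must be adjusted.
With modified divisor 374200: modified quotas Blue 1.152, Silver 1.672, Violet 2.543, Red 1.523.
Rounding up: Blue 2, Silver 2, Violet 3, Red 2 (total 9).
Blue receives 2.

2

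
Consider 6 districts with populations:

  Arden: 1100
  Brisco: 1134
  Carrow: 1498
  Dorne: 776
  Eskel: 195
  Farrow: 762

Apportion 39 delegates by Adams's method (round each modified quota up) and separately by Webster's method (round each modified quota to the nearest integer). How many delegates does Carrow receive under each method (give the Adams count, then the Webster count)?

Adams: Arden 8, Brisco 8, Carrow 10, Dorne 6, Eskel 2, Farrow 5.
Webster: Arden 8, Brisco 8, Carrow 11, Dorne 6, Eskel 1, Farrow 5.
Carrow gets 10 under Adams and 11 under Webster.

10 and 11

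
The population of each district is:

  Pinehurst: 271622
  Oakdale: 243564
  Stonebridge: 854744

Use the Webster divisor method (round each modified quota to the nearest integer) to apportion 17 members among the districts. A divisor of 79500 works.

With modified divisor 79500: modified quotas Pinehurst 3.417, Oakdale 3.064, Stonebridge 10.751.
Rounding to the nearest integer: Pinehurst 3, Oakdale 3, Stonebridge 11 (total 17).

Pinehurst 3, Oakdale 3, Stonebridge 11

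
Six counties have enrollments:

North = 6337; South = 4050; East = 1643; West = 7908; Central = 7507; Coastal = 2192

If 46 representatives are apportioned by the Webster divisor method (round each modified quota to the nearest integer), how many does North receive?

Standard divisor 29637/46 ≈ 644.283; standard quotas: North 9.836, South 6.286, East 2.550, West 12.274, Central 11.652, Coastal 3.402.
Rounding to the nearest integer gives North 10, South 6, East 3, West 12, Central 12, Coastal 3 — total 46, matching the house size, so no adjustment is needed.
North receives 10.

10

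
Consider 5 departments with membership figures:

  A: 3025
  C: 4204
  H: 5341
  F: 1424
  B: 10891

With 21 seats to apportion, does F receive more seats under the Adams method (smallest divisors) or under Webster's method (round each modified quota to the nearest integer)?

Adams

Adams: A 3, C 4, H 4, F 2, B 8.
Webster: A 3, C 4, H 4, F 1, B 9.
F gets 2 under Adams and 1 under Webster.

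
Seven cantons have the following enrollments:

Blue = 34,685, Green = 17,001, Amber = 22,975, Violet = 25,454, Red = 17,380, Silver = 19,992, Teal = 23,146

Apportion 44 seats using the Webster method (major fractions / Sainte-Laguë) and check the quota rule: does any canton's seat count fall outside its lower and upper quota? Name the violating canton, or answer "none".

none

Standard quotas: Blue 9.501, Green 4.657, Amber 6.293, Violet 6.972, Red 4.761, Silver 5.476, Teal 6.340.
Webster allocation: Blue 10, Green 5, Amber 6, Violet 7, Red 5, Silver 5, Teal 6.
Every allocation lies between the lower and upper quota.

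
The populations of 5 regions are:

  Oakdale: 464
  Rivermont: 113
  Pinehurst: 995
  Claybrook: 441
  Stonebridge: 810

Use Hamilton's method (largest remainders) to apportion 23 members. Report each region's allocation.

Oakdale: 4, Rivermont: 1, Pinehurst: 8, Claybrook: 3, Stonebridge: 7

Total 2823; standard divisor 2823/23 ≈ 122.739.
Standard quotas: Oakdale 3.780, Rivermont 0.921, Pinehurst 8.107, Claybrook 3.593, Stonebridge 6.599.
Lower quotas: Oakdale 3, Rivermont 0, Pinehurst 8, Claybrook 3, Stonebridge 6 (sum 20, leaving 3 seats).
Remainders in descending order: Rivermont 0.921, Oakdale 0.780, Stonebridge 0.599, Claybrook 0.593, Pinehurst 0.107.
The surplus seats go to Rivermont, Oakdale, Stonebridge.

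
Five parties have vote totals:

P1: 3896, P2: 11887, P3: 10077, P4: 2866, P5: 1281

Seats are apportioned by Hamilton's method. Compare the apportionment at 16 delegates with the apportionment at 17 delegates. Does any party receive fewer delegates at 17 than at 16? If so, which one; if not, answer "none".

At 16 seats: P1 2, P2 6, P3 5, P4 2, P5 1.
At 17 seats: P1 2, P2 7, P3 6, P4 1, P5 1.
P4 drops from 2 to 1.

P4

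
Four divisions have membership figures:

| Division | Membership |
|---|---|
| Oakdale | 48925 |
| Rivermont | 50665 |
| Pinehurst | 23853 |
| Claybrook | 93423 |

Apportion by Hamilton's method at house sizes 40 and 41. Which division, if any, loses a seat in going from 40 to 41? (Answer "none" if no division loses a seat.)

Pinehurst

At 40 seats: Oakdale 9, Rivermont 9, Pinehurst 5, Claybrook 17.
At 41 seats: Oakdale 9, Rivermont 10, Pinehurst 4, Claybrook 18.
Pinehurst drops from 5 to 4.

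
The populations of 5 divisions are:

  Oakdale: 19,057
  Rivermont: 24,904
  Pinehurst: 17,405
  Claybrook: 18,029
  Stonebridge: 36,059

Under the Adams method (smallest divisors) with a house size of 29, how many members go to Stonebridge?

9

Standard divisor 115454/29 ≈ 3981.172; standard quotas: Oakdale 4.787, Rivermont 6.255, Pinehurst 4.372, Claybrook 4.529, Stonebridge 9.057.
Rounding up gives 5, 7, 5, 5, 10 = 32 seats, so the divisor must be adjusted.
With modified divisor 4400: modified quotas Oakdale 4.331, Rivermont 5.660, Pinehurst 3.956, Claybrook 4.098, Stonebridge 8.195.
Rounding up: Oakdale 5, Rivermont 6, Pinehurst 4, Claybrook 5, Stonebridge 9 (total 29).
Stonebridge receives 9.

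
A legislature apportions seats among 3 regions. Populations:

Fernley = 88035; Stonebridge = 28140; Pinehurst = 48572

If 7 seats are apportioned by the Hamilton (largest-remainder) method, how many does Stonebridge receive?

The standard divisor is 164747/7 ≈ 23535.286.
Standard quotas: Fernley 3.7406, Stonebridge 1.1957, Pinehurst 2.0638.
Lower quotas: Fernley 3, Stonebridge 1, Pinehurst 2 (sum 6, leaving 1 seat).
Remainders in descending order: Fernley 0.7406, Stonebridge 0.1957, Pinehurst 0.0638.
Largest remainder: Fernley receives the extra seat.
Stonebridge receives 1.

1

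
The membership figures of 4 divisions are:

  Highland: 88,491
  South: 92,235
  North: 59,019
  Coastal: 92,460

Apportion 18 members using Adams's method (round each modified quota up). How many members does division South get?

Standard divisor 332205/18 ≈ 18455.833; standard quotas: Highland 4.795, South 4.998, North 3.198, Coastal 5.010.
Rounding up gives 5, 5, 4, 6 = 20 seats, so the divisor must be adjusted.
With modified divisor 20900: modified quotas Highland 4.234, South 4.413, North 2.824, Coastal 4.424.
Rounding up: Highland 5, South 5, North 3, Coastal 5 (total 18).
South receives 5.

5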